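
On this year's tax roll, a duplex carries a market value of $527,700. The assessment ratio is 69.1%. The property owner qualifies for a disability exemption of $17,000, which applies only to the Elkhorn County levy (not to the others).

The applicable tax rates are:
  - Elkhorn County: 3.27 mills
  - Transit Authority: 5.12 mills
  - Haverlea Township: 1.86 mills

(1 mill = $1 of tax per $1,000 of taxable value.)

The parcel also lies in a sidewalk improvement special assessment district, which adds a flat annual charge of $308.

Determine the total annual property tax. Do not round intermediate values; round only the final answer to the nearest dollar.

$3,990

Assessed value = $527,700 × 0.691 = $364,640.7
Elkhorn County: ($364,640.7 − $17,000) × 0.00327 = $347,640.7 × 0.00327 = $1,136.785089
Transit Authority: $364,640.7 × 0.00512 = $1,866.960384
Haverlea Township: $364,640.7 × 0.00186 = $678.231702
Levies subtotal = $3,681.977175
Total = $3,681.977175 + $308 = $3,989.977175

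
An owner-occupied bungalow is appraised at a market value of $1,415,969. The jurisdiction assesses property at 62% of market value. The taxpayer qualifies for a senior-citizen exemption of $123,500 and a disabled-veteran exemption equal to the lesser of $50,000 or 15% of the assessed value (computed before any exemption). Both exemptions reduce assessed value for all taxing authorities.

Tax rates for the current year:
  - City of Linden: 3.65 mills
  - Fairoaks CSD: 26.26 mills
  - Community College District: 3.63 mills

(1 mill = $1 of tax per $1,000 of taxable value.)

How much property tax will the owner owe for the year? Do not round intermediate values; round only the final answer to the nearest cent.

$23,625.60

Assessed value = $1,415,969 × 0.62 = $877,900.78
Disabled-veteran exemption = min($50,000, 15% × $877,900.78) = min($50,000, $131,685.117) = $50,000 (dollar cap binds)
Taxable value = $877,900.78 − $123,500 − $50,000 = $704,400.78
City of Linden: $704,400.78 × 0.00365 = $2,571.062847
Fairoaks CSD: $704,400.78 × 0.02626 = $18,497.5644828
Community College District: $704,400.78 × 0.00363 = $2,556.9748314
Total = $23,625.6021612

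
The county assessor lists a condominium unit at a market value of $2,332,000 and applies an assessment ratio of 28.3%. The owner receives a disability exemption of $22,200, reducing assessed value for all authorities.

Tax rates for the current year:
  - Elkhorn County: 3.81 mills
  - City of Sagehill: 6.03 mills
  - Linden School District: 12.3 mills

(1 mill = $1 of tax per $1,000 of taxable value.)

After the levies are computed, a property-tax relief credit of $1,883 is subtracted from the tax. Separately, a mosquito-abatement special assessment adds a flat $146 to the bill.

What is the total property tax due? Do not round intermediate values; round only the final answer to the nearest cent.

Assessed value = $2,332,000 × 0.283 = $659,956
Taxable value = $659,956 − $22,200 = $637,756
Elkhorn County: $637,756 × 0.00381 = $2,429.85036
City of Sagehill: $637,756 × 0.00603 = $3,845.66868
Linden School District: $637,756 × 0.0123 = $7,844.3988
Levies subtotal = $14,119.91784
After credit = $14,119.91784 − $1,883 = $12,236.91784
Total = $12,236.91784 + $146 = $12,382.91784

$12,382.92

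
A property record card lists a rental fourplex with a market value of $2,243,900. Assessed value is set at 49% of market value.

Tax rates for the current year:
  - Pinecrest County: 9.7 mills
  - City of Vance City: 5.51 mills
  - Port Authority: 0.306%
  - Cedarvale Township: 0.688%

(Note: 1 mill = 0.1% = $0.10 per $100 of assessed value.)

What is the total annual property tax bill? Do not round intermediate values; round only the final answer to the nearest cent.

Assessed value = $2,243,900 × 0.49 = $1,099,511
Pinecrest County: $1,099,511 × 0.0097 = $10,665.2567
City of Vance City: $1,099,511 × 0.00551 = $6,058.30561
Port Authority: $1,099,511 × 0.00306 = $3,364.50366
Cedarvale Township: $1,099,511 × 0.00688 = $7,564.63568
Total = $27,652.70165

$27,652.70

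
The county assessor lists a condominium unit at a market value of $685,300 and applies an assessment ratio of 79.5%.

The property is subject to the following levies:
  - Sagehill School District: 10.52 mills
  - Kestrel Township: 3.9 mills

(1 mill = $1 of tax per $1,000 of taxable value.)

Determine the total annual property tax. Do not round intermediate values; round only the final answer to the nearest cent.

Assessed value = $685,300 × 0.795 = $544,813.5
Sagehill School District: $544,813.5 × 0.01052 = $5,731.43802
Kestrel Township: $544,813.5 × 0.0039 = $2,124.77265
Total = $5,731.43802 + $2,124.77265 = $7,856.21067

$7,856.21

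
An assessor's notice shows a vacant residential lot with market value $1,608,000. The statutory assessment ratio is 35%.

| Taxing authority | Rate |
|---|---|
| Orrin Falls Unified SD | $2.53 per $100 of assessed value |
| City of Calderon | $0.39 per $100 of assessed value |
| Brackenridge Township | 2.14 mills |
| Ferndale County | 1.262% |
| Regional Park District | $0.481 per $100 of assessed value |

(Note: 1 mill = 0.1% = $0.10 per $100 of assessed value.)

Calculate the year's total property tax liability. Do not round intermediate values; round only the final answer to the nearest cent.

Assessed value = $1,608,000 × 0.35 = $562,800
Orrin Falls Unified SD: $562,800 × 0.0253 = $14,238.84
City of Calderon: $562,800 × 0.0039 = $2,194.92
Brackenridge Township: $562,800 × 0.00214 = $1,204.392
Ferndale County: $562,800 × 0.01262 = $7,102.536
Regional Park District: $562,800 × 0.00481 = $2,707.068
Total = $27,447.756

$27,447.76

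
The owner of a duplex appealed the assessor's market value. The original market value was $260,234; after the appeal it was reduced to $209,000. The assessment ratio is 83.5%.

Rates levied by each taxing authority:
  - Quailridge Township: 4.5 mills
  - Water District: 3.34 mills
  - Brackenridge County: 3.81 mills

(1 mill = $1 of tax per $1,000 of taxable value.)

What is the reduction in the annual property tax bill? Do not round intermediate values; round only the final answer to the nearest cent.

$498.39

Old assessed value = $260,234 × 0.835 = $217,295.39
New assessed value = $209,000 × 0.835 = $174,515
Combined rate = 0.0045 + 0.00334 + 0.00381 = 0.01165
Old tax = $217,295.39 × 0.01165 = $2,531.4912935
New tax = $174,515 × 0.01165 = $2,033.09975
Reduction = $2,531.4912935 − $2,033.09975 = $498.3915435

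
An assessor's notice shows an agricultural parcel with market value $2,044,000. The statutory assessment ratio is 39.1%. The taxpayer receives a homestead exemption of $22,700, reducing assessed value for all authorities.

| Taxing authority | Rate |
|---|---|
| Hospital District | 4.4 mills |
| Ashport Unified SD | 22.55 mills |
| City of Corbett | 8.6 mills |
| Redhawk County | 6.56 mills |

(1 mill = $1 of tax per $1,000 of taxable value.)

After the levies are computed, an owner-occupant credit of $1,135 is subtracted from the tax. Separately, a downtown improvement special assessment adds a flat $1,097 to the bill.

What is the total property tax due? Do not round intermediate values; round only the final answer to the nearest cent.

$32,660.58

Assessed value = $2,044,000 × 0.391 = $799,204
Taxable value = $799,204 − $22,700 = $776,504
Hospital District: $776,504 × 0.0044 = $3,416.6176
Ashport Unified SD: $776,504 × 0.02255 = $17,510.1652
City of Corbett: $776,504 × 0.0086 = $6,677.9344
Redhawk County: $776,504 × 0.00656 = $5,093.86624
Levies subtotal = $32,698.58344
After credit = $32,698.58344 − $1,135 = $31,563.58344
Total = $31,563.58344 + $1,097 = $32,660.58344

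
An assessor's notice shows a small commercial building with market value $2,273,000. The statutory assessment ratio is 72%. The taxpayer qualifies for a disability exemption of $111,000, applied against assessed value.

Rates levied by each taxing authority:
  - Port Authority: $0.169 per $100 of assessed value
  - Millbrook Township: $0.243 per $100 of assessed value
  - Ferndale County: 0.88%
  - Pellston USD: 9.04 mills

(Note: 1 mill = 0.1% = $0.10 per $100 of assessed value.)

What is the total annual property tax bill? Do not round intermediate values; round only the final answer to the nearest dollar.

$33,501

Assessed value = $2,273,000 × 0.72 = $1,636,560
Taxable value = $1,636,560 − $111,000 = $1,525,560
Port Authority: $1,525,560 × 0.00169 = $2,578.1964
Millbrook Township: $1,525,560 × 0.00243 = $3,707.1108
Ferndale County: $1,525,560 × 0.0088 = $13,424.928
Pellston USD: $1,525,560 × 0.00904 = $13,791.0624
Total = $33,501.2976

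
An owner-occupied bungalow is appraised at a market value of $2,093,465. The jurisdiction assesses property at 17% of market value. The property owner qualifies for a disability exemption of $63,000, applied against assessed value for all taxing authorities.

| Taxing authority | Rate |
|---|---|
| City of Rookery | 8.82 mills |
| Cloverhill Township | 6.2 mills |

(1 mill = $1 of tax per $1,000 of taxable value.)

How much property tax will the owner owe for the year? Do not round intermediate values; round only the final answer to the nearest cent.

$4,399.19

Assessed value = $2,093,465 × 0.17 = $355,889.05
Taxable value = $355,889.05 − $63,000 = $292,889.05
City of Rookery: $292,889.05 × 0.00882 = $2,583.281421
Cloverhill Township: $292,889.05 × 0.0062 = $1,815.91211
Total = $2,583.281421 + $1,815.91211 = $4,399.193531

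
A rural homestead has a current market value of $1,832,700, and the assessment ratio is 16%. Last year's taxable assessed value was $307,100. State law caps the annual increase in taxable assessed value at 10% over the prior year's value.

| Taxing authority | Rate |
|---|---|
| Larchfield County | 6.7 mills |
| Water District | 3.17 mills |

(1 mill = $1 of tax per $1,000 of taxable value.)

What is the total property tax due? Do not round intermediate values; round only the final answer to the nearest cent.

Uncapped assessed value = $1,832,700 × 0.16 = $293,232
Cap limit = $307,100 × 1.1 = $337,810
Taxable assessed value = min($293,232, $337,810) = $293,232 (cap does not bind)
Larchfield County: $293,232 × 0.0067 = $1,964.6544
Water District: $293,232 × 0.00317 = $929.54544
Total = $2,894.19984

$2,894.20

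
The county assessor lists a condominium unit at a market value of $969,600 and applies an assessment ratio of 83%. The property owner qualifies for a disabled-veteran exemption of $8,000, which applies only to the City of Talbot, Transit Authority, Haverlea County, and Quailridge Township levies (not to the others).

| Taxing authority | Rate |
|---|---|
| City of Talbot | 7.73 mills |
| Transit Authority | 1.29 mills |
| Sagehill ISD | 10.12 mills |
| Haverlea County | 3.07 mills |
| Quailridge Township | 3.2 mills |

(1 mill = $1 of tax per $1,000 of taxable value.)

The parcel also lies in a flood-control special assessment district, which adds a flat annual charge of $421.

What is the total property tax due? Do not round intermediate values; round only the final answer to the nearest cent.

Assessed value = $969,600 × 0.83 = $804,768
City of Talbot: ($804,768 − $8,000) × 0.00773 = $796,768 × 0.00773 = $6,159.01664
Transit Authority: ($804,768 − $8,000) × 0.00129 = $796,768 × 0.00129 = $1,027.83072
Sagehill ISD: $804,768 × 0.01012 = $8,144.25216
Haverlea County: ($804,768 − $8,000) × 0.00307 = $796,768 × 0.00307 = $2,446.07776
Quailridge Township: ($804,768 − $8,000) × 0.0032 = $796,768 × 0.0032 = $2,549.6576
Levies subtotal = $20,326.83488
Total = $20,326.83488 + $421 = $20,747.83488

$20,747.83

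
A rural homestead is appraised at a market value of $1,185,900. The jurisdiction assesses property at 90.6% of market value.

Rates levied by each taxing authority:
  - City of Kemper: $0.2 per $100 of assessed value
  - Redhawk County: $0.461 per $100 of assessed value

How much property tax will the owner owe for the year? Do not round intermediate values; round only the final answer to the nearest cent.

$7,101.95

Assessed value = $1,185,900 × 0.906 = $1,074,425.4
City of Kemper: $1,074,425.4 × 0.002 = $2,148.8508
Redhawk County: $1,074,425.4 × 0.00461 = $4,953.101094
Total = $2,148.8508 + $4,953.101094 = $7,101.951894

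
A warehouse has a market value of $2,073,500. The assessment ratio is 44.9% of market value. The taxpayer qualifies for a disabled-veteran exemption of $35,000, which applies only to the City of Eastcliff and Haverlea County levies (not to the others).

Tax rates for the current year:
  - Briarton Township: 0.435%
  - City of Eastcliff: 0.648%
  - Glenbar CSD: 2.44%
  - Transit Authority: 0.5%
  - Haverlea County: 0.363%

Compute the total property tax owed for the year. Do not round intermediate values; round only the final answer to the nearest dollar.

$40,480

Assessed value = $2,073,500 × 0.449 = $931,001.5
Briarton Township: $931,001.5 × 0.00435 = $4,049.856525
City of Eastcliff: ($931,001.5 − $35,000) × 0.00648 = $896,001.5 × 0.00648 = $5,806.08972
Glenbar CSD: $931,001.5 × 0.0244 = $22,716.4366
Transit Authority: $931,001.5 × 0.005 = $4,655.0075
Haverlea County: ($931,001.5 − $35,000) × 0.00363 = $896,001.5 × 0.00363 = $3,252.485445
Total = $40,479.87579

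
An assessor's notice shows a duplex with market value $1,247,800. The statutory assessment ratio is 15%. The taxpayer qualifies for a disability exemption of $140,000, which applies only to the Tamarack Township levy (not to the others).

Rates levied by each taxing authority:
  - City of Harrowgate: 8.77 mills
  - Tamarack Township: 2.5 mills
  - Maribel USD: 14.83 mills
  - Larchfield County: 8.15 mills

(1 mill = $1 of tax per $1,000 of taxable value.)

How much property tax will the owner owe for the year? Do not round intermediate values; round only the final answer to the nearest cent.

$6,060.57

Assessed value = $1,247,800 × 0.15 = $187,170
City of Harrowgate: $187,170 × 0.00877 = $1,641.4809
Tamarack Township: ($187,170 − $140,000) × 0.0025 = $47,170 × 0.0025 = $117.925
Maribel USD: $187,170 × 0.01483 = $2,775.7311
Larchfield County: $187,170 × 0.00815 = $1,525.4355
Total = $6,060.5725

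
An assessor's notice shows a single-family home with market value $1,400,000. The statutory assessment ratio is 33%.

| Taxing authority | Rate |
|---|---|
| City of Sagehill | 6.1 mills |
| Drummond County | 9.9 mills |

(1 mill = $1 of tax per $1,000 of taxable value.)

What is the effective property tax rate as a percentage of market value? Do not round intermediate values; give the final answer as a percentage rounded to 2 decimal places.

Assessed value = $1,400,000 × 0.33 = $462,000
City of Sagehill: $462,000 × 0.0061 = $2,818.2
Drummond County: $462,000 × 0.0099 = $4,573.8
Total tax = $7,392
Effective rate = $7,392 ÷ $1,400,000 = 0.53% of market value

0.53%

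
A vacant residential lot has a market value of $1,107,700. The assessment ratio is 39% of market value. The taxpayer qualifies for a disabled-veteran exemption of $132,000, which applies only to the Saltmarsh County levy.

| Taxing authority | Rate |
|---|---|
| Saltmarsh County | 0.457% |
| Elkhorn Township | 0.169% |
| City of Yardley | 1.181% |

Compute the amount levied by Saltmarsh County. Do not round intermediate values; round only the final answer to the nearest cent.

Assessed value = $1,107,700 × 0.39 = $432,003
Saltmarsh County taxable value = $432,003 − $132,000 = $300,003
Saltmarsh County levy = $300,003 × 0.00457 = $1,371.01371

$1,371.01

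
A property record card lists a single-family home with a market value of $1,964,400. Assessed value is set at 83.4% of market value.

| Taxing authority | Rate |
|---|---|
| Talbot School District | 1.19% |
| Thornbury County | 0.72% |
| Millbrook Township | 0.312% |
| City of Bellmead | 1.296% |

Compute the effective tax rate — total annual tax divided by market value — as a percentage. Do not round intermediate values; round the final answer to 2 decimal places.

2.93%

Assessed value = $1,964,400 × 0.834 = $1,638,309.6
Talbot School District: $1,638,309.6 × 0.0119 = $19,495.88424
Thornbury County: $1,638,309.6 × 0.0072 = $11,795.82912
Millbrook Township: $1,638,309.6 × 0.00312 = $5,111.525952
City of Bellmead: $1,638,309.6 × 0.01296 = $21,232.492416
Total tax = $57,635.731728
Effective rate = $57,635.731728 ÷ $1,964,400 = 2.93% of market value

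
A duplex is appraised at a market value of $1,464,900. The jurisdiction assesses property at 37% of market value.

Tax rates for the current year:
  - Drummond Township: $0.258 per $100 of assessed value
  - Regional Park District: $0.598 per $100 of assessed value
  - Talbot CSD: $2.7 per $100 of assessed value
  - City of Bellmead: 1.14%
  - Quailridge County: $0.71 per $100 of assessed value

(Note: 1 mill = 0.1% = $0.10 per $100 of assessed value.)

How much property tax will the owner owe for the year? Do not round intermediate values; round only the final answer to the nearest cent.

$29,301.22

Assessed value = $1,464,900 × 0.37 = $542,013
Drummond Township: $542,013 × 0.00258 = $1,398.39354
Regional Park District: $542,013 × 0.00598 = $3,241.23774
Talbot CSD: $542,013 × 0.027 = $14,634.351
City of Bellmead: $542,013 × 0.0114 = $6,178.9482
Quailridge County: $542,013 × 0.0071 = $3,848.2923
Total = $29,301.22278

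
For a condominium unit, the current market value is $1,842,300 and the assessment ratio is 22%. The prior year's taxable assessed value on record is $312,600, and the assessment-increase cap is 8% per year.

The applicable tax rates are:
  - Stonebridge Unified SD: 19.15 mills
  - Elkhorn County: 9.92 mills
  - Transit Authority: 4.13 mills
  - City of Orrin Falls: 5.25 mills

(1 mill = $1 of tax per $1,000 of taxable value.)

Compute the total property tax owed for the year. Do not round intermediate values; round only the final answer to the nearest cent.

$12,981.03

Uncapped assessed value = $1,842,300 × 0.22 = $405,306
Cap limit = $312,600 × 1.08 = $337,608
Taxable assessed value = min($405,306, $337,608) = $337,608 (cap binds)
Stonebridge Unified SD: $337,608 × 0.01915 = $6,465.1932
Elkhorn County: $337,608 × 0.00992 = $3,349.07136
Transit Authority: $337,608 × 0.00413 = $1,394.32104
City of Orrin Falls: $337,608 × 0.00525 = $1,772.442
Total = $12,981.0276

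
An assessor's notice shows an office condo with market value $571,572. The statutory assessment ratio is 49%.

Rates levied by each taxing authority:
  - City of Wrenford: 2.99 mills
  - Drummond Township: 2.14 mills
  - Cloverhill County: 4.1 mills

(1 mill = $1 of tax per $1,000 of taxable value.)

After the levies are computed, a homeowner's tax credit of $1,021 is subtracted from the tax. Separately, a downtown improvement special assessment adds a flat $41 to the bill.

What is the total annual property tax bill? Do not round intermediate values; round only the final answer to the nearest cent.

$1,605.05

Assessed value = $571,572 × 0.49 = $280,070.28
City of Wrenford: $280,070.28 × 0.00299 = $837.4101372
Drummond Township: $280,070.28 × 0.00214 = $599.3503992
Cloverhill County: $280,070.28 × 0.0041 = $1,148.288148
Levies subtotal = $2,585.0486844
After credit = $2,585.0486844 − $1,021 = $1,564.0486844
Total = $1,564.0486844 + $41 = $1,605.0486844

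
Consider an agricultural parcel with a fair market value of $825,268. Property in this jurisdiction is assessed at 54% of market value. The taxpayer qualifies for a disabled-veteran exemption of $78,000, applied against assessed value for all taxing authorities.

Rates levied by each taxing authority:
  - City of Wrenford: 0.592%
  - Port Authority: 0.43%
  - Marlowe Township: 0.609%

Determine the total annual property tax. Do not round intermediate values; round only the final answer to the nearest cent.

$5,996.29

Assessed value = $825,268 × 0.54 = $445,644.72
Taxable value = $445,644.72 − $78,000 = $367,644.72
City of Wrenford: $367,644.72 × 0.00592 = $2,176.4567424
Port Authority: $367,644.72 × 0.0043 = $1,580.872296
Marlowe Township: $367,644.72 × 0.00609 = $2,238.9563448
Total = $2,176.4567424 + $1,580.872296 + $2,238.9563448 = $5,996.2853832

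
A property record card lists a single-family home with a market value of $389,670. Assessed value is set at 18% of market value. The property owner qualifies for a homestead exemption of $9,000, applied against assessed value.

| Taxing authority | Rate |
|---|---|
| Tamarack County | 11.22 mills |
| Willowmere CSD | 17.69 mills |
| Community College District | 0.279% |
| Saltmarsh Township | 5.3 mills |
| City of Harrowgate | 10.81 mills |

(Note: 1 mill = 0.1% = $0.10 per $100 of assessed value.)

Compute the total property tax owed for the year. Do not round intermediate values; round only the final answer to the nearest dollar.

$2,923

Assessed value = $389,670 × 0.18 = $70,140.6
Taxable value = $70,140.6 − $9,000 = $61,140.6
Tamarack County: $61,140.6 × 0.01122 = $685.997532
Willowmere CSD: $61,140.6 × 0.01769 = $1,081.577214
Community College District: $61,140.6 × 0.00279 = $170.582274
Saltmarsh Township: $61,140.6 × 0.0053 = $324.04518
City of Harrowgate: $61,140.6 × 0.01081 = $660.929886
Total = $2,923.132086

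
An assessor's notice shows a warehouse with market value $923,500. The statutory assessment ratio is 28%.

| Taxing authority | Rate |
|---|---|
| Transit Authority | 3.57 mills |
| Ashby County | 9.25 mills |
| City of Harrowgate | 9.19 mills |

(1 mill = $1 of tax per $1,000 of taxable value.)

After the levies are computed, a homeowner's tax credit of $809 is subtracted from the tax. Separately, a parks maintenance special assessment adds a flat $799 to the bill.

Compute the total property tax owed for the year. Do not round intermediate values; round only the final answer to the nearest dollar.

$5,681

Assessed value = $923,500 × 0.28 = $258,580
Transit Authority: $258,580 × 0.00357 = $923.1306
Ashby County: $258,580 × 0.00925 = $2,391.865
City of Harrowgate: $258,580 × 0.00919 = $2,376.3502
Levies subtotal = $5,691.3458
After credit = $5,691.3458 − $809 = $4,882.3458
Total = $4,882.3458 + $799 = $5,681.3458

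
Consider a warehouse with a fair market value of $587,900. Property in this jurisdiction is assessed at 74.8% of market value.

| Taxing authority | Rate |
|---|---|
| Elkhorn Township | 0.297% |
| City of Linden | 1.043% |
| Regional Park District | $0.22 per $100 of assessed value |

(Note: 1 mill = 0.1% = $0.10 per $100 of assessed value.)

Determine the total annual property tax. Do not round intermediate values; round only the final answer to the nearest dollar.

Assessed value = $587,900 × 0.748 = $439,749.2
Elkhorn Township: $439,749.2 × 0.00297 = $1,306.055124
City of Linden: $439,749.2 × 0.01043 = $4,586.584156
Regional Park District: $439,749.2 × 0.0022 = $967.44824
Total = $6,860.08752

$6,860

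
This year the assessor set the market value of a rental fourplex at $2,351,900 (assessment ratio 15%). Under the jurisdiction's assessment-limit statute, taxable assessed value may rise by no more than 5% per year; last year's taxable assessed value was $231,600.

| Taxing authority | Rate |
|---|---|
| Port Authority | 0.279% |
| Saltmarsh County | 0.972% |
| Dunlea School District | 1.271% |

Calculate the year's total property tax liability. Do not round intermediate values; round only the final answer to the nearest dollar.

Uncapped assessed value = $2,351,900 × 0.15 = $352,785
Cap limit = $231,600 × 1.05 = $243,180
Taxable assessed value = min($352,785, $243,180) = $243,180 (cap binds)
Port Authority: $243,180 × 0.00279 = $678.4722
Saltmarsh County: $243,180 × 0.00972 = $2,363.7096
Dunlea School District: $243,180 × 0.01271 = $3,090.8178
Total = $6,132.9996

$6,133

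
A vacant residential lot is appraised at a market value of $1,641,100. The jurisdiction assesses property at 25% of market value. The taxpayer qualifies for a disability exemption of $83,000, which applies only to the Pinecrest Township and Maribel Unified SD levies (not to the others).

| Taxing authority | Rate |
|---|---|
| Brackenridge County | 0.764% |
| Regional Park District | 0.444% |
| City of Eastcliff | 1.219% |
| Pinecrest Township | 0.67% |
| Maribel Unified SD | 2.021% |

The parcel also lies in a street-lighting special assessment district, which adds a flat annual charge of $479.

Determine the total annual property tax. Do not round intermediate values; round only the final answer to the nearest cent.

$19,243.34

Assessed value = $1,641,100 × 0.25 = $410,275
Brackenridge County: $410,275 × 0.00764 = $3,134.501
Regional Park District: $410,275 × 0.00444 = $1,821.621
City of Eastcliff: $410,275 × 0.01219 = $5,001.25225
Pinecrest Township: ($410,275 − $83,000) × 0.0067 = $327,275 × 0.0067 = $2,192.7425
Maribel Unified SD: ($410,275 − $83,000) × 0.02021 = $327,275 × 0.02021 = $6,614.22775
Levies subtotal = $18,764.3445
Total = $18,764.3445 + $479 = $19,243.3445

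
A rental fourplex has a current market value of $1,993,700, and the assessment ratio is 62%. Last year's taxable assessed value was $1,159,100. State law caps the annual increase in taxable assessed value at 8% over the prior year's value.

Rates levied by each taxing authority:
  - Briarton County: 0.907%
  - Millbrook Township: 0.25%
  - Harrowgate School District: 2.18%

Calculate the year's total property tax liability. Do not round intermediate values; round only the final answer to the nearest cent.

$41,248.46

Uncapped assessed value = $1,993,700 × 0.62 = $1,236,094
Cap limit = $1,159,100 × 1.08 = $1,251,828
Taxable assessed value = min($1,236,094, $1,251,828) = $1,236,094 (cap does not bind)
Briarton County: $1,236,094 × 0.00907 = $11,211.37258
Millbrook Township: $1,236,094 × 0.0025 = $3,090.235
Harrowgate School District: $1,236,094 × 0.0218 = $26,946.8492
Total = $41,248.45678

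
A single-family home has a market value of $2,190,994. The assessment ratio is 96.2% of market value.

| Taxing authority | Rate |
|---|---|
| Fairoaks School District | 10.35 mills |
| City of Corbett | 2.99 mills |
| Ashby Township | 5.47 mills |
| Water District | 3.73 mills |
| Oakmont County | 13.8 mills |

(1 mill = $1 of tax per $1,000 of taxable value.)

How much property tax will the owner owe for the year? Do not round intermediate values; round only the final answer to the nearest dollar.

$76,595

Assessed value = $2,190,994 × 0.962 = $2,107,736.228
Fairoaks School District: $2,107,736.228 × 0.01035 = $21,815.0699598
City of Corbett: $2,107,736.228 × 0.00299 = $6,302.13132172
Ashby Township: $2,107,736.228 × 0.00547 = $11,529.31716716
Water District: $2,107,736.228 × 0.00373 = $7,861.85613044
Oakmont County: $2,107,736.228 × 0.0138 = $29,086.7599464
Total = $21,815.0699598 + $6,302.13132172 + $11,529.31716716 + $7,861.85613044 + $29,086.7599464 = $76,595.13452552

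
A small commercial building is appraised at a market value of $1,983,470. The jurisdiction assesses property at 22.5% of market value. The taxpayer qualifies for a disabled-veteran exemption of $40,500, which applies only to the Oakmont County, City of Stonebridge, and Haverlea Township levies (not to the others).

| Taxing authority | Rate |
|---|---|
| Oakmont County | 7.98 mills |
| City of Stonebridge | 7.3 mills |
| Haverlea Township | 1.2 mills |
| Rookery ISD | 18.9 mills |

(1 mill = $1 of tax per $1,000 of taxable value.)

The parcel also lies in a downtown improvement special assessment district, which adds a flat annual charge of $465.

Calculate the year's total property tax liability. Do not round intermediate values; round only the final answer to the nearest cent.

$15,586.97

Assessed value = $1,983,470 × 0.225 = $446,280.75
Oakmont County: ($446,280.75 − $40,500) × 0.00798 = $405,780.75 × 0.00798 = $3,238.130385
City of Stonebridge: ($446,280.75 − $40,500) × 0.0073 = $405,780.75 × 0.0073 = $2,962.199475
Haverlea Township: ($446,280.75 − $40,500) × 0.0012 = $405,780.75 × 0.0012 = $486.9369
Rookery ISD: $446,280.75 × 0.0189 = $8,434.706175
Levies subtotal = $15,121.972935
Total = $15,121.972935 + $465 = $15,586.972935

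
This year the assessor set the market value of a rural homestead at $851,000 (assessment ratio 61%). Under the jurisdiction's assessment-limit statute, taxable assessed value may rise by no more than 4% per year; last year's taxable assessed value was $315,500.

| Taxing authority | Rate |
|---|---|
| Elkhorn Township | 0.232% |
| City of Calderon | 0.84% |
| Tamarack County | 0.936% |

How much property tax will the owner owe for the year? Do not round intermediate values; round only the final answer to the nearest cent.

Uncapped assessed value = $851,000 × 0.61 = $519,110
Cap limit = $315,500 × 1.04 = $328,120
Taxable assessed value = min($519,110, $328,120) = $328,120 (cap binds)
Elkhorn Township: $328,120 × 0.00232 = $761.2384
City of Calderon: $328,120 × 0.0084 = $2,756.208
Tamarack County: $328,120 × 0.00936 = $3,071.2032
Total = $6,588.6496

$6,588.65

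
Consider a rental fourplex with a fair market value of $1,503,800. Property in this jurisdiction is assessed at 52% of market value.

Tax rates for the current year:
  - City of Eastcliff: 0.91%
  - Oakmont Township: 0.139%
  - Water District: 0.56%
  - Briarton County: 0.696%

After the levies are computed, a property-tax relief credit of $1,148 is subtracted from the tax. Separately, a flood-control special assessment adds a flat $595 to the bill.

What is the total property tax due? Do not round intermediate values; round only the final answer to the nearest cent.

Assessed value = $1,503,800 × 0.52 = $781,976
City of Eastcliff: $781,976 × 0.0091 = $7,115.9816
Oakmont Township: $781,976 × 0.00139 = $1,086.94664
Water District: $781,976 × 0.0056 = $4,379.0656
Briarton County: $781,976 × 0.00696 = $5,442.55296
Levies subtotal = $18,024.5468
After credit = $18,024.5468 − $1,148 = $16,876.5468
Total = $16,876.5468 + $595 = $17,471.5468

$17,471.55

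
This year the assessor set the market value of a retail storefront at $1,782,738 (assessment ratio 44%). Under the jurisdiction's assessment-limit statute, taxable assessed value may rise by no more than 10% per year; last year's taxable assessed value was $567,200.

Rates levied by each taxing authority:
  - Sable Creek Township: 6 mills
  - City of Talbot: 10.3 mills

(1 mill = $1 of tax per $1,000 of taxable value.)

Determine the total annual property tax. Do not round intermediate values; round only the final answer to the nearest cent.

$10,169.90

Uncapped assessed value = $1,782,738 × 0.44 = $784,404.72
Cap limit = $567,200 × 1.1 = $623,920
Taxable assessed value = min($784,404.72, $623,920) = $623,920 (cap binds)
Sable Creek Township: $623,920 × 0.006 = $3,743.52
City of Talbot: $623,920 × 0.0103 = $6,426.376
Total = $10,169.896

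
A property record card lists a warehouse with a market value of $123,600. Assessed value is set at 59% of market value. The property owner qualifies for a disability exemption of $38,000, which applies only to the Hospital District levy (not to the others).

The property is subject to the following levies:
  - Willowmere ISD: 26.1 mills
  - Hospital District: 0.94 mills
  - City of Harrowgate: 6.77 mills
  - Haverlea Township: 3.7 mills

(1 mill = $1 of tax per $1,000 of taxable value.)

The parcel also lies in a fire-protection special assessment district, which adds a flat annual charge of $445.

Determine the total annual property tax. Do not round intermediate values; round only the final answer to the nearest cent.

Assessed value = $123,600 × 0.59 = $72,924
Willowmere ISD: $72,924 × 0.0261 = $1,903.3164
Hospital District: ($72,924 − $38,000) × 0.00094 = $34,924 × 0.00094 = $32.82856
City of Harrowgate: $72,924 × 0.00677 = $493.69548
Haverlea Township: $72,924 × 0.0037 = $269.8188
Levies subtotal = $2,699.65924
Total = $2,699.65924 + $445 = $3,144.65924

$3,144.66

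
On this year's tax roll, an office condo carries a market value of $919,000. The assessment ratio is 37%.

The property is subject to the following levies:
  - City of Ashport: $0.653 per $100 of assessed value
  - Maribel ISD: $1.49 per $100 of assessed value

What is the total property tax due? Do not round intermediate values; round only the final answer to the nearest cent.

$7,286.84

Assessed value = $919,000 × 0.37 = $340,030
City of Ashport: $340,030 × 0.00653 = $2,220.3959
Maribel ISD: $340,030 × 0.0149 = $5,066.447
Total = $2,220.3959 + $5,066.447 = $7,286.8429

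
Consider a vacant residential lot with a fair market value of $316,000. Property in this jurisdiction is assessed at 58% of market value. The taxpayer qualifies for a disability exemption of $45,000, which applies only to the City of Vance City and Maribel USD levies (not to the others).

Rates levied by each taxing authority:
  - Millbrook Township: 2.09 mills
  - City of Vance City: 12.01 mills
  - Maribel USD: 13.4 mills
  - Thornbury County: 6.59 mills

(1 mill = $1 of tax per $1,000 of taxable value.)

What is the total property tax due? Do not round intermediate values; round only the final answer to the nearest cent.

Assessed value = $316,000 × 0.58 = $183,280
Millbrook Township: $183,280 × 0.00209 = $383.0552
City of Vance City: ($183,280 − $45,000) × 0.01201 = $138,280 × 0.01201 = $1,660.7428
Maribel USD: ($183,280 − $45,000) × 0.0134 = $138,280 × 0.0134 = $1,852.952
Thornbury County: $183,280 × 0.00659 = $1,207.8152
Total = $5,104.5652

$5,104.57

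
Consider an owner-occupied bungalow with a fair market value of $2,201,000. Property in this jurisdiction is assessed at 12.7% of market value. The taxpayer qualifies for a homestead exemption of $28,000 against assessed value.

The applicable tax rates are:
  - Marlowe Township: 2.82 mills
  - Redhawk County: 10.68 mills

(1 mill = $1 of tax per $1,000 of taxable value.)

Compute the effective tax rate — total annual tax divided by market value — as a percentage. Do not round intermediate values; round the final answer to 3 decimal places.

0.154%

Assessed value = $2,201,000 × 0.127 = $279,527
Taxable value = $279,527 − $28,000 = $251,527
Marlowe Township: $251,527 × 0.00282 = $709.30614
Redhawk County: $251,527 × 0.01068 = $2,686.30836
Total tax = $3,395.6145
Effective rate = $3,395.6145 ÷ $2,201,000 = 0.154% of market value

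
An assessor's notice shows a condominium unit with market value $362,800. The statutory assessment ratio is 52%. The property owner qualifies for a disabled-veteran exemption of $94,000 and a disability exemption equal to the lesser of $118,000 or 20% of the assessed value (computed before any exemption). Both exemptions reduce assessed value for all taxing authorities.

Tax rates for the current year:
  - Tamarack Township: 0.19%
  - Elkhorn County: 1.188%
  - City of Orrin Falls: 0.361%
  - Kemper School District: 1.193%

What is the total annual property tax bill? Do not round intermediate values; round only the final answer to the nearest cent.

Assessed value = $362,800 × 0.52 = $188,656
Disability exemption = min($118,000, 20% × $188,656) = min($118,000, $37,731.2) = $37,731.2 (percentage binds)
Taxable value = $188,656 − $94,000 − $37,731.2 = $56,924.8
Tamarack Township: $56,924.8 × 0.0019 = $108.15712
Elkhorn County: $56,924.8 × 0.01188 = $676.266624
City of Orrin Falls: $56,924.8 × 0.00361 = $205.498528
Kemper School District: $56,924.8 × 0.01193 = $679.112864
Total = $1,669.035136

$1,669.04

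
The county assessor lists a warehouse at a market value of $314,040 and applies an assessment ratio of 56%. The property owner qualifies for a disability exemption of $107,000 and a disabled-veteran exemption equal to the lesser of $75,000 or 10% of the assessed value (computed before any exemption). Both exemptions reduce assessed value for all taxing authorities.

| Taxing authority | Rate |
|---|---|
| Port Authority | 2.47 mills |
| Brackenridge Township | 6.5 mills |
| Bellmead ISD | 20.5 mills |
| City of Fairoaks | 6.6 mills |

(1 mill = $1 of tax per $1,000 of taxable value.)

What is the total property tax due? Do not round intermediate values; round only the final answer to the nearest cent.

$1,849.53

Assessed value = $314,040 × 0.56 = $175,862.4
Disabled-veteran exemption = min($75,000, 10% × $175,862.4) = min($75,000, $17,586.24) = $17,586.24 (percentage binds)
Taxable value = $175,862.4 − $107,000 − $17,586.24 = $51,276.16
Port Authority: $51,276.16 × 0.00247 = $126.6521152
Brackenridge Township: $51,276.16 × 0.0065 = $333.29504
Bellmead ISD: $51,276.16 × 0.0205 = $1,051.16128
City of Fairoaks: $51,276.16 × 0.0066 = $338.422656
Total = $1,849.5310912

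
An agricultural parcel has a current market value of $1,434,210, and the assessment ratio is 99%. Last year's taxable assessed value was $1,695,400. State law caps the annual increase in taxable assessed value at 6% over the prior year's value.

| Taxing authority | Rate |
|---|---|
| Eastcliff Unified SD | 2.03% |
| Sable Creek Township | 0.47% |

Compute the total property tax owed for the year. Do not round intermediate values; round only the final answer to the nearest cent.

$35,496.70

Uncapped assessed value = $1,434,210 × 0.99 = $1,419,867.9
Cap limit = $1,695,400 × 1.06 = $1,797,124
Taxable assessed value = min($1,419,867.9, $1,797,124) = $1,419,867.9 (cap does not bind)
Eastcliff Unified SD: $1,419,867.9 × 0.0203 = $28,823.31837
Sable Creek Township: $1,419,867.9 × 0.0047 = $6,673.37913
Total = $35,496.6975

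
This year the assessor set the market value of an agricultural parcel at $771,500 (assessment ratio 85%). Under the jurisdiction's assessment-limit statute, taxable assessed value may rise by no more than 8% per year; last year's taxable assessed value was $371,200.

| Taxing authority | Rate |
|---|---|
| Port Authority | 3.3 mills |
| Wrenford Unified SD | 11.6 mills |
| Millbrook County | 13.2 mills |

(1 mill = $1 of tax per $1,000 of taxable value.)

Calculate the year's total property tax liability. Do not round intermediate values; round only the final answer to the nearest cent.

Uncapped assessed value = $771,500 × 0.85 = $655,775
Cap limit = $371,200 × 1.08 = $400,896
Taxable assessed value = min($655,775, $400,896) = $400,896 (cap binds)
Port Authority: $400,896 × 0.0033 = $1,322.9568
Wrenford Unified SD: $400,896 × 0.0116 = $4,650.3936
Millbrook County: $400,896 × 0.0132 = $5,291.8272
Total = $11,265.1776

$11,265.18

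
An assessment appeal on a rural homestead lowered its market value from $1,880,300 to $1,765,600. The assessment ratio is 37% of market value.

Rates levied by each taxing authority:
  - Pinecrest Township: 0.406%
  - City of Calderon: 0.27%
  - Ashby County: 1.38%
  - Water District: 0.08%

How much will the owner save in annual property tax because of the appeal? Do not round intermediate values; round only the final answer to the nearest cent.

Old assessed value = $1,880,300 × 0.37 = $695,711
New assessed value = $1,765,600 × 0.37 = $653,272
Combined rate = 0.00406 + 0.0027 + 0.0138 + 0.0008 = 0.02136
Old tax = $695,711 × 0.02136 = $14,860.38696
New tax = $653,272 × 0.02136 = $13,953.88992
Reduction = $14,860.38696 − $13,953.88992 = $906.49704

$906.50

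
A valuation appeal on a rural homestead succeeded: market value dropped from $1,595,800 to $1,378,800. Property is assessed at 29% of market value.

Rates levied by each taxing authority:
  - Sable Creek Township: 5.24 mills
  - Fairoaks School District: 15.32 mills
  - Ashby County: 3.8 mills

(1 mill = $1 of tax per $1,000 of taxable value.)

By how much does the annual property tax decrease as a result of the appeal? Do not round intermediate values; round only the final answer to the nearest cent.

Old assessed value = $1,595,800 × 0.29 = $462,782
New assessed value = $1,378,800 × 0.29 = $399,852
Combined rate = 0.00524 + 0.01532 + 0.0038 = 0.02436
Old tax = $462,782 × 0.02436 = $11,273.36952
New tax = $399,852 × 0.02436 = $9,740.39472
Reduction = $11,273.36952 − $9,740.39472 = $1,532.9748

$1,532.97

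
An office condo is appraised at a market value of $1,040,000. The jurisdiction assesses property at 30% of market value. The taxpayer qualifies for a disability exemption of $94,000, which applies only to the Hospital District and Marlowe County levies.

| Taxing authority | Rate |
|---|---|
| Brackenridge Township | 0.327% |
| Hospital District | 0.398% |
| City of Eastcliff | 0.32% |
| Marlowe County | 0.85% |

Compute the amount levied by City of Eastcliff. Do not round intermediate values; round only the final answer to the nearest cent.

$998.40

Assessed value = $1,040,000 × 0.3 = $312,000
City of Eastcliff taxable value = $312,000 (exemption does not apply)
City of Eastcliff levy = $312,000 × 0.0032 = $998.4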